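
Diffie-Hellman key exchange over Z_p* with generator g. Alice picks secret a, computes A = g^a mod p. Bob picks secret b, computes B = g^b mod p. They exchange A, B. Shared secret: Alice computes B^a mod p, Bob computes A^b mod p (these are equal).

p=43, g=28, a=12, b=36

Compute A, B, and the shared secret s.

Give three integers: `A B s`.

Answer: 35 4 35

Derivation:
A = 28^12 mod 43  (bits of 12 = 1100)
  bit 0 = 1: r = r^2 * 28 mod 43 = 1^2 * 28 = 1*28 = 28
  bit 1 = 1: r = r^2 * 28 mod 43 = 28^2 * 28 = 10*28 = 22
  bit 2 = 0: r = r^2 mod 43 = 22^2 = 11
  bit 3 = 0: r = r^2 mod 43 = 11^2 = 35
  -> A = 35
B = 28^36 mod 43  (bits of 36 = 100100)
  bit 0 = 1: r = r^2 * 28 mod 43 = 1^2 * 28 = 1*28 = 28
  bit 1 = 0: r = r^2 mod 43 = 28^2 = 10
  bit 2 = 0: r = r^2 mod 43 = 10^2 = 14
  bit 3 = 1: r = r^2 * 28 mod 43 = 14^2 * 28 = 24*28 = 27
  bit 4 = 0: r = r^2 mod 43 = 27^2 = 41
  bit 5 = 0: r = r^2 mod 43 = 41^2 = 4
  -> B = 4
s = B^a = 4^12 mod 43  (bits of 12 = 1100)
  bit 0 = 1: r = r^2 * 4 mod 43 = 1^2 * 4 = 1*4 = 4
  bit 1 = 1: r = r^2 * 4 mod 43 = 4^2 * 4 = 16*4 = 21
  bit 2 = 0: r = r^2 mod 43 = 21^2 = 11
  bit 3 = 0: r = r^2 mod 43 = 11^2 = 35
  -> s = B^a = 35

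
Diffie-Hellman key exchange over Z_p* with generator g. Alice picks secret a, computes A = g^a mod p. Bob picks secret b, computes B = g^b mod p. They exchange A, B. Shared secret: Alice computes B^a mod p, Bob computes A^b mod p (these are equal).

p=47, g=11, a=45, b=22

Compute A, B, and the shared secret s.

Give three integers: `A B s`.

Answer: 30 17 36

Derivation:
A = 11^45 mod 47  (bits of 45 = 101101)
  bit 0 = 1: r = r^2 * 11 mod 47 = 1^2 * 11 = 1*11 = 11
  bit 1 = 0: r = r^2 mod 47 = 11^2 = 27
  bit 2 = 1: r = r^2 * 11 mod 47 = 27^2 * 11 = 24*11 = 29
  bit 3 = 1: r = r^2 * 11 mod 47 = 29^2 * 11 = 42*11 = 39
  bit 4 = 0: r = r^2 mod 47 = 39^2 = 17
  bit 5 = 1: r = r^2 * 11 mod 47 = 17^2 * 11 = 7*11 = 30
  -> A = 30
B = 11^22 mod 47  (bits of 22 = 10110)
  bit 0 = 1: r = r^2 * 11 mod 47 = 1^2 * 11 = 1*11 = 11
  bit 1 = 0: r = r^2 mod 47 = 11^2 = 27
  bit 2 = 1: r = r^2 * 11 mod 47 = 27^2 * 11 = 24*11 = 29
  bit 3 = 1: r = r^2 * 11 mod 47 = 29^2 * 11 = 42*11 = 39
  bit 4 = 0: r = r^2 mod 47 = 39^2 = 17
  -> B = 17
s = B^a = 17^45 mod 47  (bits of 45 = 101101)
  bit 0 = 1: r = r^2 * 17 mod 47 = 1^2 * 17 = 1*17 = 17
  bit 1 = 0: r = r^2 mod 47 = 17^2 = 7
  bit 2 = 1: r = r^2 * 17 mod 47 = 7^2 * 17 = 2*17 = 34
  bit 3 = 1: r = r^2 * 17 mod 47 = 34^2 * 17 = 28*17 = 6
  bit 4 = 0: r = r^2 mod 47 = 6^2 = 36
  bit 5 = 1: r = r^2 * 17 mod 47 = 36^2 * 17 = 27*17 = 36
  -> s = B^a = 36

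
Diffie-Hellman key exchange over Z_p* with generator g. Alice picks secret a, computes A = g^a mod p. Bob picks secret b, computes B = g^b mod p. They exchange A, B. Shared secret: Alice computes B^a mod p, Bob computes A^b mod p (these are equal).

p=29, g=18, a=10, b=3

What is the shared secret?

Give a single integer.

A = 18^10 mod 29  (bits of 10 = 1010)
  bit 0 = 1: r = r^2 * 18 mod 29 = 1^2 * 18 = 1*18 = 18
  bit 1 = 0: r = r^2 mod 29 = 18^2 = 5
  bit 2 = 1: r = r^2 * 18 mod 29 = 5^2 * 18 = 25*18 = 15
  bit 3 = 0: r = r^2 mod 29 = 15^2 = 22
  -> A = 22
B = 18^3 mod 29  (bits of 3 = 11)
  bit 0 = 1: r = r^2 * 18 mod 29 = 1^2 * 18 = 1*18 = 18
  bit 1 = 1: r = r^2 * 18 mod 29 = 18^2 * 18 = 5*18 = 3
  -> B = 3
s = B^a = 3^10 mod 29  (bits of 10 = 1010)
  bit 0 = 1: r = r^2 * 3 mod 29 = 1^2 * 3 = 1*3 = 3
  bit 1 = 0: r = r^2 mod 29 = 3^2 = 9
  bit 2 = 1: r = r^2 * 3 mod 29 = 9^2 * 3 = 23*3 = 11
  bit 3 = 0: r = r^2 mod 29 = 11^2 = 5
  -> s = B^a = 5

Answer: 5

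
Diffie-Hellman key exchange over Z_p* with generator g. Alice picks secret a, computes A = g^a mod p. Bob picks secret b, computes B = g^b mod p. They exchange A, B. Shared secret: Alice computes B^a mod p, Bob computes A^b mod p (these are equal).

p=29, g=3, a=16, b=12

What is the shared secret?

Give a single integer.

Answer: 24

Derivation:
A = 3^16 mod 29  (bits of 16 = 10000)
  bit 0 = 1: r = r^2 * 3 mod 29 = 1^2 * 3 = 1*3 = 3
  bit 1 = 0: r = r^2 mod 29 = 3^2 = 9
  bit 2 = 0: r = r^2 mod 29 = 9^2 = 23
  bit 3 = 0: r = r^2 mod 29 = 23^2 = 7
  bit 4 = 0: r = r^2 mod 29 = 7^2 = 20
  -> A = 20
B = 3^12 mod 29  (bits of 12 = 1100)
  bit 0 = 1: r = r^2 * 3 mod 29 = 1^2 * 3 = 1*3 = 3
  bit 1 = 1: r = r^2 * 3 mod 29 = 3^2 * 3 = 9*3 = 27
  bit 2 = 0: r = r^2 mod 29 = 27^2 = 4
  bit 3 = 0: r = r^2 mod 29 = 4^2 = 16
  -> B = 16
s = B^a = 16^16 mod 29  (bits of 16 = 10000)
  bit 0 = 1: r = r^2 * 16 mod 29 = 1^2 * 16 = 1*16 = 16
  bit 1 = 0: r = r^2 mod 29 = 16^2 = 24
  bit 2 = 0: r = r^2 mod 29 = 24^2 = 25
  bit 3 = 0: r = r^2 mod 29 = 25^2 = 16
  bit 4 = 0: r = r^2 mod 29 = 16^2 = 24
  -> s = B^a = 24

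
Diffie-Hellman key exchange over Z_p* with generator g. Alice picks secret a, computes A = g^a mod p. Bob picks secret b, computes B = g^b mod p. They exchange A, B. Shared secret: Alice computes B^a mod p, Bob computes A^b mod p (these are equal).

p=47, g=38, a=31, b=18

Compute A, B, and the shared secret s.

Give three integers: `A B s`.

Answer: 15 36 12

Derivation:
A = 38^31 mod 47  (bits of 31 = 11111)
  bit 0 = 1: r = r^2 * 38 mod 47 = 1^2 * 38 = 1*38 = 38
  bit 1 = 1: r = r^2 * 38 mod 47 = 38^2 * 38 = 34*38 = 23
  bit 2 = 1: r = r^2 * 38 mod 47 = 23^2 * 38 = 12*38 = 33
  bit 3 = 1: r = r^2 * 38 mod 47 = 33^2 * 38 = 8*38 = 22
  bit 4 = 1: r = r^2 * 38 mod 47 = 22^2 * 38 = 14*38 = 15
  -> A = 15
B = 38^18 mod 47  (bits of 18 = 10010)
  bit 0 = 1: r = r^2 * 38 mod 47 = 1^2 * 38 = 1*38 = 38
  bit 1 = 0: r = r^2 mod 47 = 38^2 = 34
  bit 2 = 0: r = r^2 mod 47 = 34^2 = 28
  bit 3 = 1: r = r^2 * 38 mod 47 = 28^2 * 38 = 32*38 = 41
  bit 4 = 0: r = r^2 mod 47 = 41^2 = 36
  -> B = 36
s = B^a = 36^31 mod 47  (bits of 31 = 11111)
  bit 0 = 1: r = r^2 * 36 mod 47 = 1^2 * 36 = 1*36 = 36
  bit 1 = 1: r = r^2 * 36 mod 47 = 36^2 * 36 = 27*36 = 32
  bit 2 = 1: r = r^2 * 36 mod 47 = 32^2 * 36 = 37*36 = 16
  bit 3 = 1: r = r^2 * 36 mod 47 = 16^2 * 36 = 21*36 = 4
  bit 4 = 1: r = r^2 * 36 mod 47 = 4^2 * 36 = 16*36 = 12
  -> s = B^a = 12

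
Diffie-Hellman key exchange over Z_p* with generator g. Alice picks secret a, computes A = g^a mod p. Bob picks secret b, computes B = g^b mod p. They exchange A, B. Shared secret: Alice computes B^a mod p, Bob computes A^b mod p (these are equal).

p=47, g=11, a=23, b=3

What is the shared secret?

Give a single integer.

Answer: 46

Derivation:
A = 11^23 mod 47  (bits of 23 = 10111)
  bit 0 = 1: r = r^2 * 11 mod 47 = 1^2 * 11 = 1*11 = 11
  bit 1 = 0: r = r^2 mod 47 = 11^2 = 27
  bit 2 = 1: r = r^2 * 11 mod 47 = 27^2 * 11 = 24*11 = 29
  bit 3 = 1: r = r^2 * 11 mod 47 = 29^2 * 11 = 42*11 = 39
  bit 4 = 1: r = r^2 * 11 mod 47 = 39^2 * 11 = 17*11 = 46
  -> A = 46
B = 11^3 mod 47  (bits of 3 = 11)
  bit 0 = 1: r = r^2 * 11 mod 47 = 1^2 * 11 = 1*11 = 11
  bit 1 = 1: r = r^2 * 11 mod 47 = 11^2 * 11 = 27*11 = 15
  -> B = 15
s = B^a = 15^23 mod 47  (bits of 23 = 10111)
  bit 0 = 1: r = r^2 * 15 mod 47 = 1^2 * 15 = 1*15 = 15
  bit 1 = 0: r = r^2 mod 47 = 15^2 = 37
  bit 2 = 1: r = r^2 * 15 mod 47 = 37^2 * 15 = 6*15 = 43
  bit 3 = 1: r = r^2 * 15 mod 47 = 43^2 * 15 = 16*15 = 5
  bit 4 = 1: r = r^2 * 15 mod 47 = 5^2 * 15 = 25*15 = 46
  -> s = B^a = 46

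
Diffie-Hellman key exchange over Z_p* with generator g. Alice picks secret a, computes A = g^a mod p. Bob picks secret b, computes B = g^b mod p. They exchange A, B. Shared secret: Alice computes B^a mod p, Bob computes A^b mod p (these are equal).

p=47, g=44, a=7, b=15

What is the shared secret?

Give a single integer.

A = 44^7 mod 47  (bits of 7 = 111)
  bit 0 = 1: r = r^2 * 44 mod 47 = 1^2 * 44 = 1*44 = 44
  bit 1 = 1: r = r^2 * 44 mod 47 = 44^2 * 44 = 9*44 = 20
  bit 2 = 1: r = r^2 * 44 mod 47 = 20^2 * 44 = 24*44 = 22
  -> A = 22
B = 44^15 mod 47  (bits of 15 = 1111)
  bit 0 = 1: r = r^2 * 44 mod 47 = 1^2 * 44 = 1*44 = 44
  bit 1 = 1: r = r^2 * 44 mod 47 = 44^2 * 44 = 9*44 = 20
  bit 2 = 1: r = r^2 * 44 mod 47 = 20^2 * 44 = 24*44 = 22
  bit 3 = 1: r = r^2 * 44 mod 47 = 22^2 * 44 = 14*44 = 5
  -> B = 5
s = B^a = 5^7 mod 47  (bits of 7 = 111)
  bit 0 = 1: r = r^2 * 5 mod 47 = 1^2 * 5 = 1*5 = 5
  bit 1 = 1: r = r^2 * 5 mod 47 = 5^2 * 5 = 25*5 = 31
  bit 2 = 1: r = r^2 * 5 mod 47 = 31^2 * 5 = 21*5 = 11
  -> s = B^a = 11

Answer: 11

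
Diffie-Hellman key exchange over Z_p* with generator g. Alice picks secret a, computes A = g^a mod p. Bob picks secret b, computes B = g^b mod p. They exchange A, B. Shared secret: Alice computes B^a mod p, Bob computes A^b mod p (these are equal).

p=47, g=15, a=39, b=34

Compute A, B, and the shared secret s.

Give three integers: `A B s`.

A = 15^39 mod 47  (bits of 39 = 100111)
  bit 0 = 1: r = r^2 * 15 mod 47 = 1^2 * 15 = 1*15 = 15
  bit 1 = 0: r = r^2 mod 47 = 15^2 = 37
  bit 2 = 0: r = r^2 mod 47 = 37^2 = 6
  bit 3 = 1: r = r^2 * 15 mod 47 = 6^2 * 15 = 36*15 = 23
  bit 4 = 1: r = r^2 * 15 mod 47 = 23^2 * 15 = 12*15 = 39
  bit 5 = 1: r = r^2 * 15 mod 47 = 39^2 * 15 = 17*15 = 20
  -> A = 20
B = 15^34 mod 47  (bits of 34 = 100010)
  bit 0 = 1: r = r^2 * 15 mod 47 = 1^2 * 15 = 1*15 = 15
  bit 1 = 0: r = r^2 mod 47 = 15^2 = 37
  bit 2 = 0: r = r^2 mod 47 = 37^2 = 6
  bit 3 = 0: r = r^2 mod 47 = 6^2 = 36
  bit 4 = 1: r = r^2 * 15 mod 47 = 36^2 * 15 = 27*15 = 29
  bit 5 = 0: r = r^2 mod 47 = 29^2 = 42
  -> B = 42
s = B^a = 42^39 mod 47  (bits of 39 = 100111)
  bit 0 = 1: r = r^2 * 42 mod 47 = 1^2 * 42 = 1*42 = 42
  bit 1 = 0: r = r^2 mod 47 = 42^2 = 25
  bit 2 = 0: r = r^2 mod 47 = 25^2 = 14
  bit 3 = 1: r = r^2 * 42 mod 47 = 14^2 * 42 = 8*42 = 7
  bit 4 = 1: r = r^2 * 42 mod 47 = 7^2 * 42 = 2*42 = 37
  bit 5 = 1: r = r^2 * 42 mod 47 = 37^2 * 42 = 6*42 = 17
  -> s = B^a = 17

Answer: 20 42 17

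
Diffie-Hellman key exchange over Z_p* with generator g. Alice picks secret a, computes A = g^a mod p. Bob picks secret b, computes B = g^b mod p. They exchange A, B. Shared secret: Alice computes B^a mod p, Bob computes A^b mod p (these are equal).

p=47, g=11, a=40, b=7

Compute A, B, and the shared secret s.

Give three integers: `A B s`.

A = 11^40 mod 47  (bits of 40 = 101000)
  bit 0 = 1: r = r^2 * 11 mod 47 = 1^2 * 11 = 1*11 = 11
  bit 1 = 0: r = r^2 mod 47 = 11^2 = 27
  bit 2 = 1: r = r^2 * 11 mod 47 = 27^2 * 11 = 24*11 = 29
  bit 3 = 0: r = r^2 mod 47 = 29^2 = 42
  bit 4 = 0: r = r^2 mod 47 = 42^2 = 25
  bit 5 = 0: r = r^2 mod 47 = 25^2 = 14
  -> A = 14
B = 11^7 mod 47  (bits of 7 = 111)
  bit 0 = 1: r = r^2 * 11 mod 47 = 1^2 * 11 = 1*11 = 11
  bit 1 = 1: r = r^2 * 11 mod 47 = 11^2 * 11 = 27*11 = 15
  bit 2 = 1: r = r^2 * 11 mod 47 = 15^2 * 11 = 37*11 = 31
  -> B = 31
s = B^a = 31^40 mod 47  (bits of 40 = 101000)
  bit 0 = 1: r = r^2 * 31 mod 47 = 1^2 * 31 = 1*31 = 31
  bit 1 = 0: r = r^2 mod 47 = 31^2 = 21
  bit 2 = 1: r = r^2 * 31 mod 47 = 21^2 * 31 = 18*31 = 41
  bit 3 = 0: r = r^2 mod 47 = 41^2 = 36
  bit 4 = 0: r = r^2 mod 47 = 36^2 = 27
  bit 5 = 0: r = r^2 mod 47 = 27^2 = 24
  -> s = B^a = 24

Answer: 14 31 24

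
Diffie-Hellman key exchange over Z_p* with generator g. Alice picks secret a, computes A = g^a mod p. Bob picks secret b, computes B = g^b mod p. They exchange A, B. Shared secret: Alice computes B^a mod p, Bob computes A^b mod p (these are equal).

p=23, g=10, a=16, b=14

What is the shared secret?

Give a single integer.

Answer: 18

Derivation:
A = 10^16 mod 23  (bits of 16 = 10000)
  bit 0 = 1: r = r^2 * 10 mod 23 = 1^2 * 10 = 1*10 = 10
  bit 1 = 0: r = r^2 mod 23 = 10^2 = 8
  bit 2 = 0: r = r^2 mod 23 = 8^2 = 18
  bit 3 = 0: r = r^2 mod 23 = 18^2 = 2
  bit 4 = 0: r = r^2 mod 23 = 2^2 = 4
  -> A = 4
B = 10^14 mod 23  (bits of 14 = 1110)
  bit 0 = 1: r = r^2 * 10 mod 23 = 1^2 * 10 = 1*10 = 10
  bit 1 = 1: r = r^2 * 10 mod 23 = 10^2 * 10 = 8*10 = 11
  bit 2 = 1: r = r^2 * 10 mod 23 = 11^2 * 10 = 6*10 = 14
  bit 3 = 0: r = r^2 mod 23 = 14^2 = 12
  -> B = 12
s = B^a = 12^16 mod 23  (bits of 16 = 10000)
  bit 0 = 1: r = r^2 * 12 mod 23 = 1^2 * 12 = 1*12 = 12
  bit 1 = 0: r = r^2 mod 23 = 12^2 = 6
  bit 2 = 0: r = r^2 mod 23 = 6^2 = 13
  bit 3 = 0: r = r^2 mod 23 = 13^2 = 8
  bit 4 = 0: r = r^2 mod 23 = 8^2 = 18
  -> s = B^a = 18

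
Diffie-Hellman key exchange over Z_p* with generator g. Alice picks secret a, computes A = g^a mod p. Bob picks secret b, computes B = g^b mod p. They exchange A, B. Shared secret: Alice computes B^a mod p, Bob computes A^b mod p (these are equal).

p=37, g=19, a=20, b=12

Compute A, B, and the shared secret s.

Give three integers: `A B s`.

Answer: 9 10 26

Derivation:
A = 19^20 mod 37  (bits of 20 = 10100)
  bit 0 = 1: r = r^2 * 19 mod 37 = 1^2 * 19 = 1*19 = 19
  bit 1 = 0: r = r^2 mod 37 = 19^2 = 28
  bit 2 = 1: r = r^2 * 19 mod 37 = 28^2 * 19 = 7*19 = 22
  bit 3 = 0: r = r^2 mod 37 = 22^2 = 3
  bit 4 = 0: r = r^2 mod 37 = 3^2 = 9
  -> A = 9
B = 19^12 mod 37  (bits of 12 = 1100)
  bit 0 = 1: r = r^2 * 19 mod 37 = 1^2 * 19 = 1*19 = 19
  bit 1 = 1: r = r^2 * 19 mod 37 = 19^2 * 19 = 28*19 = 14
  bit 2 = 0: r = r^2 mod 37 = 14^2 = 11
  bit 3 = 0: r = r^2 mod 37 = 11^2 = 10
  -> B = 10
s = B^a = 10^20 mod 37  (bits of 20 = 10100)
  bit 0 = 1: r = r^2 * 10 mod 37 = 1^2 * 10 = 1*10 = 10
  bit 1 = 0: r = r^2 mod 37 = 10^2 = 26
  bit 2 = 1: r = r^2 * 10 mod 37 = 26^2 * 10 = 10*10 = 26
  bit 3 = 0: r = r^2 mod 37 = 26^2 = 10
  bit 4 = 0: r = r^2 mod 37 = 10^2 = 26
  -> s = B^a = 26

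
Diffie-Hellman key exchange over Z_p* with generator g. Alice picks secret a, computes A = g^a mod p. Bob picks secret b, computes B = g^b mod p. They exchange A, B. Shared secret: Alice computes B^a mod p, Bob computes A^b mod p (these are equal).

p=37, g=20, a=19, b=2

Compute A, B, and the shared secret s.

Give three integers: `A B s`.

A = 20^19 mod 37  (bits of 19 = 10011)
  bit 0 = 1: r = r^2 * 20 mod 37 = 1^2 * 20 = 1*20 = 20
  bit 1 = 0: r = r^2 mod 37 = 20^2 = 30
  bit 2 = 0: r = r^2 mod 37 = 30^2 = 12
  bit 3 = 1: r = r^2 * 20 mod 37 = 12^2 * 20 = 33*20 = 31
  bit 4 = 1: r = r^2 * 20 mod 37 = 31^2 * 20 = 36*20 = 17
  -> A = 17
B = 20^2 mod 37  (bits of 2 = 10)
  bit 0 = 1: r = r^2 * 20 mod 37 = 1^2 * 20 = 1*20 = 20
  bit 1 = 0: r = r^2 mod 37 = 20^2 = 30
  -> B = 30
s = B^a = 30^19 mod 37  (bits of 19 = 10011)
  bit 0 = 1: r = r^2 * 30 mod 37 = 1^2 * 30 = 1*30 = 30
  bit 1 = 0: r = r^2 mod 37 = 30^2 = 12
  bit 2 = 0: r = r^2 mod 37 = 12^2 = 33
  bit 3 = 1: r = r^2 * 30 mod 37 = 33^2 * 30 = 16*30 = 36
  bit 4 = 1: r = r^2 * 30 mod 37 = 36^2 * 30 = 1*30 = 30
  -> s = B^a = 30

Answer: 17 30 30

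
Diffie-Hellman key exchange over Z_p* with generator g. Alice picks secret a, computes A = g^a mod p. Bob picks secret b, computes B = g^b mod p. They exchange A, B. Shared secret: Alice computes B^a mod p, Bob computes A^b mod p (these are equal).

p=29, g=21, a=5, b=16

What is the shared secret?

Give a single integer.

A = 21^5 mod 29  (bits of 5 = 101)
  bit 0 = 1: r = r^2 * 21 mod 29 = 1^2 * 21 = 1*21 = 21
  bit 1 = 0: r = r^2 mod 29 = 21^2 = 6
  bit 2 = 1: r = r^2 * 21 mod 29 = 6^2 * 21 = 7*21 = 2
  -> A = 2
B = 21^16 mod 29  (bits of 16 = 10000)
  bit 0 = 1: r = r^2 * 21 mod 29 = 1^2 * 21 = 1*21 = 21
  bit 1 = 0: r = r^2 mod 29 = 21^2 = 6
  bit 2 = 0: r = r^2 mod 29 = 6^2 = 7
  bit 3 = 0: r = r^2 mod 29 = 7^2 = 20
  bit 4 = 0: r = r^2 mod 29 = 20^2 = 23
  -> B = 23
s = B^a = 23^5 mod 29  (bits of 5 = 101)
  bit 0 = 1: r = r^2 * 23 mod 29 = 1^2 * 23 = 1*23 = 23
  bit 1 = 0: r = r^2 mod 29 = 23^2 = 7
  bit 2 = 1: r = r^2 * 23 mod 29 = 7^2 * 23 = 20*23 = 25
  -> s = B^a = 25

Answer: 25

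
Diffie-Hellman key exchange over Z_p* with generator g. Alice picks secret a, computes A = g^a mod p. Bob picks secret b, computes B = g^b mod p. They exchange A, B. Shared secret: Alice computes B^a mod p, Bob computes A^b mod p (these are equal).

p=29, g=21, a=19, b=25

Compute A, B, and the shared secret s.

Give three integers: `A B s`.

A = 21^19 mod 29  (bits of 19 = 10011)
  bit 0 = 1: r = r^2 * 21 mod 29 = 1^2 * 21 = 1*21 = 21
  bit 1 = 0: r = r^2 mod 29 = 21^2 = 6
  bit 2 = 0: r = r^2 mod 29 = 6^2 = 7
  bit 3 = 1: r = r^2 * 21 mod 29 = 7^2 * 21 = 20*21 = 14
  bit 4 = 1: r = r^2 * 21 mod 29 = 14^2 * 21 = 22*21 = 27
  -> A = 27
B = 21^25 mod 29  (bits of 25 = 11001)
  bit 0 = 1: r = r^2 * 21 mod 29 = 1^2 * 21 = 1*21 = 21
  bit 1 = 1: r = r^2 * 21 mod 29 = 21^2 * 21 = 6*21 = 10
  bit 2 = 0: r = r^2 mod 29 = 10^2 = 13
  bit 3 = 0: r = r^2 mod 29 = 13^2 = 24
  bit 4 = 1: r = r^2 * 21 mod 29 = 24^2 * 21 = 25*21 = 3
  -> B = 3
s = B^a = 3^19 mod 29  (bits of 19 = 10011)
  bit 0 = 1: r = r^2 * 3 mod 29 = 1^2 * 3 = 1*3 = 3
  bit 1 = 0: r = r^2 mod 29 = 3^2 = 9
  bit 2 = 0: r = r^2 mod 29 = 9^2 = 23
  bit 3 = 1: r = r^2 * 3 mod 29 = 23^2 * 3 = 7*3 = 21
  bit 4 = 1: r = r^2 * 3 mod 29 = 21^2 * 3 = 6*3 = 18
  -> s = B^a = 18

Answer: 27 3 18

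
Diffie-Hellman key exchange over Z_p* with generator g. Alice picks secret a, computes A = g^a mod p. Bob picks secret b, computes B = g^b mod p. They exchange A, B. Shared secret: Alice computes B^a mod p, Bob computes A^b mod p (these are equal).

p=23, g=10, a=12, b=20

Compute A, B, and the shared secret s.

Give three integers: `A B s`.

A = 10^12 mod 23  (bits of 12 = 1100)
  bit 0 = 1: r = r^2 * 10 mod 23 = 1^2 * 10 = 1*10 = 10
  bit 1 = 1: r = r^2 * 10 mod 23 = 10^2 * 10 = 8*10 = 11
  bit 2 = 0: r = r^2 mod 23 = 11^2 = 6
  bit 3 = 0: r = r^2 mod 23 = 6^2 = 13
  -> A = 13
B = 10^20 mod 23  (bits of 20 = 10100)
  bit 0 = 1: r = r^2 * 10 mod 23 = 1^2 * 10 = 1*10 = 10
  bit 1 = 0: r = r^2 mod 23 = 10^2 = 8
  bit 2 = 1: r = r^2 * 10 mod 23 = 8^2 * 10 = 18*10 = 19
  bit 3 = 0: r = r^2 mod 23 = 19^2 = 16
  bit 4 = 0: r = r^2 mod 23 = 16^2 = 3
  -> B = 3
s = B^a = 3^12 mod 23  (bits of 12 = 1100)
  bit 0 = 1: r = r^2 * 3 mod 23 = 1^2 * 3 = 1*3 = 3
  bit 1 = 1: r = r^2 * 3 mod 23 = 3^2 * 3 = 9*3 = 4
  bit 2 = 0: r = r^2 mod 23 = 4^2 = 16
  bit 3 = 0: r = r^2 mod 23 = 16^2 = 3
  -> s = B^a = 3

Answer: 13 3 3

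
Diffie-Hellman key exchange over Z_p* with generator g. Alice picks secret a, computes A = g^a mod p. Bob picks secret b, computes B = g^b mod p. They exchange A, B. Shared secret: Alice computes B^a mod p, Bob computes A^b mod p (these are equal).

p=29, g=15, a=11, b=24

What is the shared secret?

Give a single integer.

A = 15^11 mod 29  (bits of 11 = 1011)
  bit 0 = 1: r = r^2 * 15 mod 29 = 1^2 * 15 = 1*15 = 15
  bit 1 = 0: r = r^2 mod 29 = 15^2 = 22
  bit 2 = 1: r = r^2 * 15 mod 29 = 22^2 * 15 = 20*15 = 10
  bit 3 = 1: r = r^2 * 15 mod 29 = 10^2 * 15 = 13*15 = 21
  -> A = 21
B = 15^24 mod 29  (bits of 24 = 11000)
  bit 0 = 1: r = r^2 * 15 mod 29 = 1^2 * 15 = 1*15 = 15
  bit 1 = 1: r = r^2 * 15 mod 29 = 15^2 * 15 = 22*15 = 11
  bit 2 = 0: r = r^2 mod 29 = 11^2 = 5
  bit 3 = 0: r = r^2 mod 29 = 5^2 = 25
  bit 4 = 0: r = r^2 mod 29 = 25^2 = 16
  -> B = 16
s = B^a = 16^11 mod 29  (bits of 11 = 1011)
  bit 0 = 1: r = r^2 * 16 mod 29 = 1^2 * 16 = 1*16 = 16
  bit 1 = 0: r = r^2 mod 29 = 16^2 = 24
  bit 2 = 1: r = r^2 * 16 mod 29 = 24^2 * 16 = 25*16 = 23
  bit 3 = 1: r = r^2 * 16 mod 29 = 23^2 * 16 = 7*16 = 25
  -> s = B^a = 25

Answer: 25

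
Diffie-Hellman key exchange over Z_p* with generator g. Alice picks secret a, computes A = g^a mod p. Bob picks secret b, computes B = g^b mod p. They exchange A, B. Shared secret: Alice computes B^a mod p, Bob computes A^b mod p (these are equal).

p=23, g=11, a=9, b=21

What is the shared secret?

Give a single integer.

A = 11^9 mod 23  (bits of 9 = 1001)
  bit 0 = 1: r = r^2 * 11 mod 23 = 1^2 * 11 = 1*11 = 11
  bit 1 = 0: r = r^2 mod 23 = 11^2 = 6
  bit 2 = 0: r = r^2 mod 23 = 6^2 = 13
  bit 3 = 1: r = r^2 * 11 mod 23 = 13^2 * 11 = 8*11 = 19
  -> A = 19
B = 11^21 mod 23  (bits of 21 = 10101)
  bit 0 = 1: r = r^2 * 11 mod 23 = 1^2 * 11 = 1*11 = 11
  bit 1 = 0: r = r^2 mod 23 = 11^2 = 6
  bit 2 = 1: r = r^2 * 11 mod 23 = 6^2 * 11 = 13*11 = 5
  bit 3 = 0: r = r^2 mod 23 = 5^2 = 2
  bit 4 = 1: r = r^2 * 11 mod 23 = 2^2 * 11 = 4*11 = 21
  -> B = 21
s = B^a = 21^9 mod 23  (bits of 9 = 1001)
  bit 0 = 1: r = r^2 * 21 mod 23 = 1^2 * 21 = 1*21 = 21
  bit 1 = 0: r = r^2 mod 23 = 21^2 = 4
  bit 2 = 0: r = r^2 mod 23 = 4^2 = 16
  bit 3 = 1: r = r^2 * 21 mod 23 = 16^2 * 21 = 3*21 = 17
  -> s = B^a = 17

Answer: 17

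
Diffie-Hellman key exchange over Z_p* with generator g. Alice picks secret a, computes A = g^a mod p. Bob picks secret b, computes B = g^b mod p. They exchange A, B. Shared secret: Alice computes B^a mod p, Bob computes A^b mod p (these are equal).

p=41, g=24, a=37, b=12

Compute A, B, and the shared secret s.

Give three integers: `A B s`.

A = 24^37 mod 41  (bits of 37 = 100101)
  bit 0 = 1: r = r^2 * 24 mod 41 = 1^2 * 24 = 1*24 = 24
  bit 1 = 0: r = r^2 mod 41 = 24^2 = 2
  bit 2 = 0: r = r^2 mod 41 = 2^2 = 4
  bit 3 = 1: r = r^2 * 24 mod 41 = 4^2 * 24 = 16*24 = 15
  bit 4 = 0: r = r^2 mod 41 = 15^2 = 20
  bit 5 = 1: r = r^2 * 24 mod 41 = 20^2 * 24 = 31*24 = 6
  -> A = 6
B = 24^12 mod 41  (bits of 12 = 1100)
  bit 0 = 1: r = r^2 * 24 mod 41 = 1^2 * 24 = 1*24 = 24
  bit 1 = 1: r = r^2 * 24 mod 41 = 24^2 * 24 = 2*24 = 7
  bit 2 = 0: r = r^2 mod 41 = 7^2 = 8
  bit 3 = 0: r = r^2 mod 41 = 8^2 = 23
  -> B = 23
s = B^a = 23^37 mod 41  (bits of 37 = 100101)
  bit 0 = 1: r = r^2 * 23 mod 41 = 1^2 * 23 = 1*23 = 23
  bit 1 = 0: r = r^2 mod 41 = 23^2 = 37
  bit 2 = 0: r = r^2 mod 41 = 37^2 = 16
  bit 3 = 1: r = r^2 * 23 mod 41 = 16^2 * 23 = 10*23 = 25
  bit 4 = 0: r = r^2 mod 41 = 25^2 = 10
  bit 5 = 1: r = r^2 * 23 mod 41 = 10^2 * 23 = 18*23 = 4
  -> s = B^a = 4

Answer: 6 23 4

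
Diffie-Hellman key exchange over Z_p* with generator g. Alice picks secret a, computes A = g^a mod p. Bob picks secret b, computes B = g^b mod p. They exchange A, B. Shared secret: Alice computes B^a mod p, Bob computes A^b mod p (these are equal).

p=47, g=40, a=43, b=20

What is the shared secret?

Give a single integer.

Answer: 18

Derivation:
A = 40^43 mod 47  (bits of 43 = 101011)
  bit 0 = 1: r = r^2 * 40 mod 47 = 1^2 * 40 = 1*40 = 40
  bit 1 = 0: r = r^2 mod 47 = 40^2 = 2
  bit 2 = 1: r = r^2 * 40 mod 47 = 2^2 * 40 = 4*40 = 19
  bit 3 = 0: r = r^2 mod 47 = 19^2 = 32
  bit 4 = 1: r = r^2 * 40 mod 47 = 32^2 * 40 = 37*40 = 23
  bit 5 = 1: r = r^2 * 40 mod 47 = 23^2 * 40 = 12*40 = 10
  -> A = 10
B = 40^20 mod 47  (bits of 20 = 10100)
  bit 0 = 1: r = r^2 * 40 mod 47 = 1^2 * 40 = 1*40 = 40
  bit 1 = 0: r = r^2 mod 47 = 40^2 = 2
  bit 2 = 1: r = r^2 * 40 mod 47 = 2^2 * 40 = 4*40 = 19
  bit 3 = 0: r = r^2 mod 47 = 19^2 = 32
  bit 4 = 0: r = r^2 mod 47 = 32^2 = 37
  -> B = 37
s = B^a = 37^43 mod 47  (bits of 43 = 101011)
  bit 0 = 1: r = r^2 * 37 mod 47 = 1^2 * 37 = 1*37 = 37
  bit 1 = 0: r = r^2 mod 47 = 37^2 = 6
  bit 2 = 1: r = r^2 * 37 mod 47 = 6^2 * 37 = 36*37 = 16
  bit 3 = 0: r = r^2 mod 47 = 16^2 = 21
  bit 4 = 1: r = r^2 * 37 mod 47 = 21^2 * 37 = 18*37 = 8
  bit 5 = 1: r = r^2 * 37 mod 47 = 8^2 * 37 = 17*37 = 18
  -> s = B^a = 18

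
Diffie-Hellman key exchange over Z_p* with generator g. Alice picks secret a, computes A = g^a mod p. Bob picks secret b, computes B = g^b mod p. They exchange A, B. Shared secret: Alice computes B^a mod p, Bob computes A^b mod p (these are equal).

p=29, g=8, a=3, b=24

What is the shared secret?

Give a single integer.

Answer: 23

Derivation:
A = 8^3 mod 29  (bits of 3 = 11)
  bit 0 = 1: r = r^2 * 8 mod 29 = 1^2 * 8 = 1*8 = 8
  bit 1 = 1: r = r^2 * 8 mod 29 = 8^2 * 8 = 6*8 = 19
  -> A = 19
B = 8^24 mod 29  (bits of 24 = 11000)
  bit 0 = 1: r = r^2 * 8 mod 29 = 1^2 * 8 = 1*8 = 8
  bit 1 = 1: r = r^2 * 8 mod 29 = 8^2 * 8 = 6*8 = 19
  bit 2 = 0: r = r^2 mod 29 = 19^2 = 13
  bit 3 = 0: r = r^2 mod 29 = 13^2 = 24
  bit 4 = 0: r = r^2 mod 29 = 24^2 = 25
  -> B = 25
s = B^a = 25^3 mod 29  (bits of 3 = 11)
  bit 0 = 1: r = r^2 * 25 mod 29 = 1^2 * 25 = 1*25 = 25
  bit 1 = 1: r = r^2 * 25 mod 29 = 25^2 * 25 = 16*25 = 23
  -> s = B^a = 23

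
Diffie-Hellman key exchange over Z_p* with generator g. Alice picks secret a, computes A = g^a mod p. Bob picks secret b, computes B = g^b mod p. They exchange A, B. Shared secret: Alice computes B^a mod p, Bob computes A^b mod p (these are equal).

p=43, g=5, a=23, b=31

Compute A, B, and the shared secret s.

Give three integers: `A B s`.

Answer: 18 19 26

Derivation:
A = 5^23 mod 43  (bits of 23 = 10111)
  bit 0 = 1: r = r^2 * 5 mod 43 = 1^2 * 5 = 1*5 = 5
  bit 1 = 0: r = r^2 mod 43 = 5^2 = 25
  bit 2 = 1: r = r^2 * 5 mod 43 = 25^2 * 5 = 23*5 = 29
  bit 3 = 1: r = r^2 * 5 mod 43 = 29^2 * 5 = 24*5 = 34
  bit 4 = 1: r = r^2 * 5 mod 43 = 34^2 * 5 = 38*5 = 18
  -> A = 18
B = 5^31 mod 43  (bits of 31 = 11111)
  bit 0 = 1: r = r^2 * 5 mod 43 = 1^2 * 5 = 1*5 = 5
  bit 1 = 1: r = r^2 * 5 mod 43 = 5^2 * 5 = 25*5 = 39
  bit 2 = 1: r = r^2 * 5 mod 43 = 39^2 * 5 = 16*5 = 37
  bit 3 = 1: r = r^2 * 5 mod 43 = 37^2 * 5 = 36*5 = 8
  bit 4 = 1: r = r^2 * 5 mod 43 = 8^2 * 5 = 21*5 = 19
  -> B = 19
s = B^a = 19^23 mod 43  (bits of 23 = 10111)
  bit 0 = 1: r = r^2 * 19 mod 43 = 1^2 * 19 = 1*19 = 19
  bit 1 = 0: r = r^2 mod 43 = 19^2 = 17
  bit 2 = 1: r = r^2 * 19 mod 43 = 17^2 * 19 = 31*19 = 30
  bit 3 = 1: r = r^2 * 19 mod 43 = 30^2 * 19 = 40*19 = 29
  bit 4 = 1: r = r^2 * 19 mod 43 = 29^2 * 19 = 24*19 = 26
  -> s = B^a = 26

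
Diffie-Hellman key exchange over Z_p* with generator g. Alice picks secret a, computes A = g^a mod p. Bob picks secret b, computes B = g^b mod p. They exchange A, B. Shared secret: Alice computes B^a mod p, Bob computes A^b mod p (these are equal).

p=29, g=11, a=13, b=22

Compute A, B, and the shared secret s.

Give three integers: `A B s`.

A = 11^13 mod 29  (bits of 13 = 1101)
  bit 0 = 1: r = r^2 * 11 mod 29 = 1^2 * 11 = 1*11 = 11
  bit 1 = 1: r = r^2 * 11 mod 29 = 11^2 * 11 = 5*11 = 26
  bit 2 = 0: r = r^2 mod 29 = 26^2 = 9
  bit 3 = 1: r = r^2 * 11 mod 29 = 9^2 * 11 = 23*11 = 21
  -> A = 21
B = 11^22 mod 29  (bits of 22 = 10110)
  bit 0 = 1: r = r^2 * 11 mod 29 = 1^2 * 11 = 1*11 = 11
  bit 1 = 0: r = r^2 mod 29 = 11^2 = 5
  bit 2 = 1: r = r^2 * 11 mod 29 = 5^2 * 11 = 25*11 = 14
  bit 3 = 1: r = r^2 * 11 mod 29 = 14^2 * 11 = 22*11 = 10
  bit 4 = 0: r = r^2 mod 29 = 10^2 = 13
  -> B = 13
s = B^a = 13^13 mod 29  (bits of 13 = 1101)
  bit 0 = 1: r = r^2 * 13 mod 29 = 1^2 * 13 = 1*13 = 13
  bit 1 = 1: r = r^2 * 13 mod 29 = 13^2 * 13 = 24*13 = 22
  bit 2 = 0: r = r^2 mod 29 = 22^2 = 20
  bit 3 = 1: r = r^2 * 13 mod 29 = 20^2 * 13 = 23*13 = 9
  -> s = B^a = 9

Answer: 21 13 9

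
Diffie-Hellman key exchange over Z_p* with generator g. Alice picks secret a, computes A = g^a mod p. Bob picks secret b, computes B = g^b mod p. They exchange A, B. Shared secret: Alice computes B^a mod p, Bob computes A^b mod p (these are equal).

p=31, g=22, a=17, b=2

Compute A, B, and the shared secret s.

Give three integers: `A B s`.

Answer: 12 19 20

Derivation:
A = 22^17 mod 31  (bits of 17 = 10001)
  bit 0 = 1: r = r^2 * 22 mod 31 = 1^2 * 22 = 1*22 = 22
  bit 1 = 0: r = r^2 mod 31 = 22^2 = 19
  bit 2 = 0: r = r^2 mod 31 = 19^2 = 20
  bit 3 = 0: r = r^2 mod 31 = 20^2 = 28
  bit 4 = 1: r = r^2 * 22 mod 31 = 28^2 * 22 = 9*22 = 12
  -> A = 12
B = 22^2 mod 31  (bits of 2 = 10)
  bit 0 = 1: r = r^2 * 22 mod 31 = 1^2 * 22 = 1*22 = 22
  bit 1 = 0: r = r^2 mod 31 = 22^2 = 19
  -> B = 19
s = B^a = 19^17 mod 31  (bits of 17 = 10001)
  bit 0 = 1: r = r^2 * 19 mod 31 = 1^2 * 19 = 1*19 = 19
  bit 1 = 0: r = r^2 mod 31 = 19^2 = 20
  bit 2 = 0: r = r^2 mod 31 = 20^2 = 28
  bit 3 = 0: r = r^2 mod 31 = 28^2 = 9
  bit 4 = 1: r = r^2 * 19 mod 31 = 9^2 * 19 = 19*19 = 20
  -> s = B^a = 20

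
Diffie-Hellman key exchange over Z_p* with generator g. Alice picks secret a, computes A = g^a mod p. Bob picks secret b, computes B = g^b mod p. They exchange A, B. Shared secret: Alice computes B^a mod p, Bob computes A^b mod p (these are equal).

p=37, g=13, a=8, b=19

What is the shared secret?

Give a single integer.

A = 13^8 mod 37  (bits of 8 = 1000)
  bit 0 = 1: r = r^2 * 13 mod 37 = 1^2 * 13 = 1*13 = 13
  bit 1 = 0: r = r^2 mod 37 = 13^2 = 21
  bit 2 = 0: r = r^2 mod 37 = 21^2 = 34
  bit 3 = 0: r = r^2 mod 37 = 34^2 = 9
  -> A = 9
B = 13^19 mod 37  (bits of 19 = 10011)
  bit 0 = 1: r = r^2 * 13 mod 37 = 1^2 * 13 = 1*13 = 13
  bit 1 = 0: r = r^2 mod 37 = 13^2 = 21
  bit 2 = 0: r = r^2 mod 37 = 21^2 = 34
  bit 3 = 1: r = r^2 * 13 mod 37 = 34^2 * 13 = 9*13 = 6
  bit 4 = 1: r = r^2 * 13 mod 37 = 6^2 * 13 = 36*13 = 24
  -> B = 24
s = B^a = 24^8 mod 37  (bits of 8 = 1000)
  bit 0 = 1: r = r^2 * 24 mod 37 = 1^2 * 24 = 1*24 = 24
  bit 1 = 0: r = r^2 mod 37 = 24^2 = 21
  bit 2 = 0: r = r^2 mod 37 = 21^2 = 34
  bit 3 = 0: r = r^2 mod 37 = 34^2 = 9
  -> s = B^a = 9

Answer: 9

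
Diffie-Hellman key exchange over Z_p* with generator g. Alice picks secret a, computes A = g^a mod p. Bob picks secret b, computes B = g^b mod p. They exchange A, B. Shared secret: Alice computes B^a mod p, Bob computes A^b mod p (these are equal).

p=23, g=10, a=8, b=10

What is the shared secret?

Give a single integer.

A = 10^8 mod 23  (bits of 8 = 1000)
  bit 0 = 1: r = r^2 * 10 mod 23 = 1^2 * 10 = 1*10 = 10
  bit 1 = 0: r = r^2 mod 23 = 10^2 = 8
  bit 2 = 0: r = r^2 mod 23 = 8^2 = 18
  bit 3 = 0: r = r^2 mod 23 = 18^2 = 2
  -> A = 2
B = 10^10 mod 23  (bits of 10 = 1010)
  bit 0 = 1: r = r^2 * 10 mod 23 = 1^2 * 10 = 1*10 = 10
  bit 1 = 0: r = r^2 mod 23 = 10^2 = 8
  bit 2 = 1: r = r^2 * 10 mod 23 = 8^2 * 10 = 18*10 = 19
  bit 3 = 0: r = r^2 mod 23 = 19^2 = 16
  -> B = 16
s = B^a = 16^8 mod 23  (bits of 8 = 1000)
  bit 0 = 1: r = r^2 * 16 mod 23 = 1^2 * 16 = 1*16 = 16
  bit 1 = 0: r = r^2 mod 23 = 16^2 = 3
  bit 2 = 0: r = r^2 mod 23 = 3^2 = 9
  bit 3 = 0: r = r^2 mod 23 = 9^2 = 12
  -> s = B^a = 12

Answer: 12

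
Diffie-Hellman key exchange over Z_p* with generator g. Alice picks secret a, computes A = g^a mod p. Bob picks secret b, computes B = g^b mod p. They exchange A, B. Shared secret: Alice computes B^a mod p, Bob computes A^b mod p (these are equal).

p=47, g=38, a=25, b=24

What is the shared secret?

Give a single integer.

Answer: 34

Derivation:
A = 38^25 mod 47  (bits of 25 = 11001)
  bit 0 = 1: r = r^2 * 38 mod 47 = 1^2 * 38 = 1*38 = 38
  bit 1 = 1: r = r^2 * 38 mod 47 = 38^2 * 38 = 34*38 = 23
  bit 2 = 0: r = r^2 mod 47 = 23^2 = 12
  bit 3 = 0: r = r^2 mod 47 = 12^2 = 3
  bit 4 = 1: r = r^2 * 38 mod 47 = 3^2 * 38 = 9*38 = 13
  -> A = 13
B = 38^24 mod 47  (bits of 24 = 11000)
  bit 0 = 1: r = r^2 * 38 mod 47 = 1^2 * 38 = 1*38 = 38
  bit 1 = 1: r = r^2 * 38 mod 47 = 38^2 * 38 = 34*38 = 23
  bit 2 = 0: r = r^2 mod 47 = 23^2 = 12
  bit 3 = 0: r = r^2 mod 47 = 12^2 = 3
  bit 4 = 0: r = r^2 mod 47 = 3^2 = 9
  -> B = 9
s = B^a = 9^25 mod 47  (bits of 25 = 11001)
  bit 0 = 1: r = r^2 * 9 mod 47 = 1^2 * 9 = 1*9 = 9
  bit 1 = 1: r = r^2 * 9 mod 47 = 9^2 * 9 = 34*9 = 24
  bit 2 = 0: r = r^2 mod 47 = 24^2 = 12
  bit 3 = 0: r = r^2 mod 47 = 12^2 = 3
  bit 4 = 1: r = r^2 * 9 mod 47 = 3^2 * 9 = 9*9 = 34
  -> s = B^a = 34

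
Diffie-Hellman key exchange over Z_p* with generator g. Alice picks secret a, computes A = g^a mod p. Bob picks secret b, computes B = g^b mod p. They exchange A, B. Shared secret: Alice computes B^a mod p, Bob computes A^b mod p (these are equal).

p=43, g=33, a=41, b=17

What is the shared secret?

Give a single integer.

Answer: 19

Derivation:
A = 33^41 mod 43  (bits of 41 = 101001)
  bit 0 = 1: r = r^2 * 33 mod 43 = 1^2 * 33 = 1*33 = 33
  bit 1 = 0: r = r^2 mod 43 = 33^2 = 14
  bit 2 = 1: r = r^2 * 33 mod 43 = 14^2 * 33 = 24*33 = 18
  bit 3 = 0: r = r^2 mod 43 = 18^2 = 23
  bit 4 = 0: r = r^2 mod 43 = 23^2 = 13
  bit 5 = 1: r = r^2 * 33 mod 43 = 13^2 * 33 = 40*33 = 30
  -> A = 30
B = 33^17 mod 43  (bits of 17 = 10001)
  bit 0 = 1: r = r^2 * 33 mod 43 = 1^2 * 33 = 1*33 = 33
  bit 1 = 0: r = r^2 mod 43 = 33^2 = 14
  bit 2 = 0: r = r^2 mod 43 = 14^2 = 24
  bit 3 = 0: r = r^2 mod 43 = 24^2 = 17
  bit 4 = 1: r = r^2 * 33 mod 43 = 17^2 * 33 = 31*33 = 34
  -> B = 34
s = B^a = 34^41 mod 43  (bits of 41 = 101001)
  bit 0 = 1: r = r^2 * 34 mod 43 = 1^2 * 34 = 1*34 = 34
  bit 1 = 0: r = r^2 mod 43 = 34^2 = 38
  bit 2 = 1: r = r^2 * 34 mod 43 = 38^2 * 34 = 25*34 = 33
  bit 3 = 0: r = r^2 mod 43 = 33^2 = 14
  bit 4 = 0: r = r^2 mod 43 = 14^2 = 24
  bit 5 = 1: r = r^2 * 34 mod 43 = 24^2 * 34 = 17*34 = 19
  -> s = B^a = 19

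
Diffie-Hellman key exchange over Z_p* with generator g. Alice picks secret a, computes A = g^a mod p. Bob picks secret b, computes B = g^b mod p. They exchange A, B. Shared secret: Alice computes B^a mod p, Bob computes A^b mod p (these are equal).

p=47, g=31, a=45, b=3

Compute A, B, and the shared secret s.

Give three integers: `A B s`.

Answer: 44 40 20

Derivation:
A = 31^45 mod 47  (bits of 45 = 101101)
  bit 0 = 1: r = r^2 * 31 mod 47 = 1^2 * 31 = 1*31 = 31
  bit 1 = 0: r = r^2 mod 47 = 31^2 = 21
  bit 2 = 1: r = r^2 * 31 mod 47 = 21^2 * 31 = 18*31 = 41
  bit 3 = 1: r = r^2 * 31 mod 47 = 41^2 * 31 = 36*31 = 35
  bit 4 = 0: r = r^2 mod 47 = 35^2 = 3
  bit 5 = 1: r = r^2 * 31 mod 47 = 3^2 * 31 = 9*31 = 44
  -> A = 44
B = 31^3 mod 47  (bits of 3 = 11)
  bit 0 = 1: r = r^2 * 31 mod 47 = 1^2 * 31 = 1*31 = 31
  bit 1 = 1: r = r^2 * 31 mod 47 = 31^2 * 31 = 21*31 = 40
  -> B = 40
s = B^a = 40^45 mod 47  (bits of 45 = 101101)
  bit 0 = 1: r = r^2 * 40 mod 47 = 1^2 * 40 = 1*40 = 40
  bit 1 = 0: r = r^2 mod 47 = 40^2 = 2
  bit 2 = 1: r = r^2 * 40 mod 47 = 2^2 * 40 = 4*40 = 19
  bit 3 = 1: r = r^2 * 40 mod 47 = 19^2 * 40 = 32*40 = 11
  bit 4 = 0: r = r^2 mod 47 = 11^2 = 27
  bit 5 = 1: r = r^2 * 40 mod 47 = 27^2 * 40 = 24*40 = 20
  -> s = B^a = 20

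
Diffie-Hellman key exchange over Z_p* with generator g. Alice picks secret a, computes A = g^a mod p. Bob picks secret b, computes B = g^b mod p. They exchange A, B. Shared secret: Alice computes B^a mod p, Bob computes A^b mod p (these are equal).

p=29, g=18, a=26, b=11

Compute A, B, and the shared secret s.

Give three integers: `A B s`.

A = 18^26 mod 29  (bits of 26 = 11010)
  bit 0 = 1: r = r^2 * 18 mod 29 = 1^2 * 18 = 1*18 = 18
  bit 1 = 1: r = r^2 * 18 mod 29 = 18^2 * 18 = 5*18 = 3
  bit 2 = 0: r = r^2 mod 29 = 3^2 = 9
  bit 3 = 1: r = r^2 * 18 mod 29 = 9^2 * 18 = 23*18 = 8
  bit 4 = 0: r = r^2 mod 29 = 8^2 = 6
  -> A = 6
B = 18^11 mod 29  (bits of 11 = 1011)
  bit 0 = 1: r = r^2 * 18 mod 29 = 1^2 * 18 = 1*18 = 18
  bit 1 = 0: r = r^2 mod 29 = 18^2 = 5
  bit 2 = 1: r = r^2 * 18 mod 29 = 5^2 * 18 = 25*18 = 15
  bit 3 = 1: r = r^2 * 18 mod 29 = 15^2 * 18 = 22*18 = 19
  -> B = 19
s = B^a = 19^26 mod 29  (bits of 26 = 11010)
  bit 0 = 1: r = r^2 * 19 mod 29 = 1^2 * 19 = 1*19 = 19
  bit 1 = 1: r = r^2 * 19 mod 29 = 19^2 * 19 = 13*19 = 15
  bit 2 = 0: r = r^2 mod 29 = 15^2 = 22
  bit 3 = 1: r = r^2 * 19 mod 29 = 22^2 * 19 = 20*19 = 3
  bit 4 = 0: r = r^2 mod 29 = 3^2 = 9
  -> s = B^a = 9

Answer: 6 19 9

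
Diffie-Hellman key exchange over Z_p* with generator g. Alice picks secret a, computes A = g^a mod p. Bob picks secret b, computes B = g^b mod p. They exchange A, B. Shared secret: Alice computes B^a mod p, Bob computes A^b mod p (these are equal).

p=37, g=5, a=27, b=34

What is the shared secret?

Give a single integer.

Answer: 36

Derivation:
A = 5^27 mod 37  (bits of 27 = 11011)
  bit 0 = 1: r = r^2 * 5 mod 37 = 1^2 * 5 = 1*5 = 5
  bit 1 = 1: r = r^2 * 5 mod 37 = 5^2 * 5 = 25*5 = 14
  bit 2 = 0: r = r^2 mod 37 = 14^2 = 11
  bit 3 = 1: r = r^2 * 5 mod 37 = 11^2 * 5 = 10*5 = 13
  bit 4 = 1: r = r^2 * 5 mod 37 = 13^2 * 5 = 21*5 = 31
  -> A = 31
B = 5^34 mod 37  (bits of 34 = 100010)
  bit 0 = 1: r = r^2 * 5 mod 37 = 1^2 * 5 = 1*5 = 5
  bit 1 = 0: r = r^2 mod 37 = 5^2 = 25
  bit 2 = 0: r = r^2 mod 37 = 25^2 = 33
  bit 3 = 0: r = r^2 mod 37 = 33^2 = 16
  bit 4 = 1: r = r^2 * 5 mod 37 = 16^2 * 5 = 34*5 = 22
  bit 5 = 0: r = r^2 mod 37 = 22^2 = 3
  -> B = 3
s = B^a = 3^27 mod 37  (bits of 27 = 11011)
  bit 0 = 1: r = r^2 * 3 mod 37 = 1^2 * 3 = 1*3 = 3
  bit 1 = 1: r = r^2 * 3 mod 37 = 3^2 * 3 = 9*3 = 27
  bit 2 = 0: r = r^2 mod 37 = 27^2 = 26
  bit 3 = 1: r = r^2 * 3 mod 37 = 26^2 * 3 = 10*3 = 30
  bit 4 = 1: r = r^2 * 3 mod 37 = 30^2 * 3 = 12*3 = 36
  -> s = B^a = 36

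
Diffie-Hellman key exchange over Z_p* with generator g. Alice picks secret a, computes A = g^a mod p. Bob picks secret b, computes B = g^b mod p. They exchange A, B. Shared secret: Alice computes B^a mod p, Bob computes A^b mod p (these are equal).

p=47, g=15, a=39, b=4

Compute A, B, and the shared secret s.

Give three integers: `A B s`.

Answer: 20 6 12

Derivation:
A = 15^39 mod 47  (bits of 39 = 100111)
  bit 0 = 1: r = r^2 * 15 mod 47 = 1^2 * 15 = 1*15 = 15
  bit 1 = 0: r = r^2 mod 47 = 15^2 = 37
  bit 2 = 0: r = r^2 mod 47 = 37^2 = 6
  bit 3 = 1: r = r^2 * 15 mod 47 = 6^2 * 15 = 36*15 = 23
  bit 4 = 1: r = r^2 * 15 mod 47 = 23^2 * 15 = 12*15 = 39
  bit 5 = 1: r = r^2 * 15 mod 47 = 39^2 * 15 = 17*15 = 20
  -> A = 20
B = 15^4 mod 47  (bits of 4 = 100)
  bit 0 = 1: r = r^2 * 15 mod 47 = 1^2 * 15 = 1*15 = 15
  bit 1 = 0: r = r^2 mod 47 = 15^2 = 37
  bit 2 = 0: r = r^2 mod 47 = 37^2 = 6
  -> B = 6
s = B^a = 6^39 mod 47  (bits of 39 = 100111)
  bit 0 = 1: r = r^2 * 6 mod 47 = 1^2 * 6 = 1*6 = 6
  bit 1 = 0: r = r^2 mod 47 = 6^2 = 36
  bit 2 = 0: r = r^2 mod 47 = 36^2 = 27
  bit 3 = 1: r = r^2 * 6 mod 47 = 27^2 * 6 = 24*6 = 3
  bit 4 = 1: r = r^2 * 6 mod 47 = 3^2 * 6 = 9*6 = 7
  bit 5 = 1: r = r^2 * 6 mod 47 = 7^2 * 6 = 2*6 = 12
  -> s = B^a = 12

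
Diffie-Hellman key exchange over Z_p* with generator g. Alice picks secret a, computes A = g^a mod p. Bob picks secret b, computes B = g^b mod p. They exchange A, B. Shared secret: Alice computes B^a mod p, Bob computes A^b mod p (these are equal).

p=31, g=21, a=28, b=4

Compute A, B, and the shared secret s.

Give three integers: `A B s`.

Answer: 9 18 20

Derivation:
A = 21^28 mod 31  (bits of 28 = 11100)
  bit 0 = 1: r = r^2 * 21 mod 31 = 1^2 * 21 = 1*21 = 21
  bit 1 = 1: r = r^2 * 21 mod 31 = 21^2 * 21 = 7*21 = 23
  bit 2 = 1: r = r^2 * 21 mod 31 = 23^2 * 21 = 2*21 = 11
  bit 3 = 0: r = r^2 mod 31 = 11^2 = 28
  bit 4 = 0: r = r^2 mod 31 = 28^2 = 9
  -> A = 9
B = 21^4 mod 31  (bits of 4 = 100)
  bit 0 = 1: r = r^2 * 21 mod 31 = 1^2 * 21 = 1*21 = 21
  bit 1 = 0: r = r^2 mod 31 = 21^2 = 7
  bit 2 = 0: r = r^2 mod 31 = 7^2 = 18
  -> B = 18
s = B^a = 18^28 mod 31  (bits of 28 = 11100)
  bit 0 = 1: r = r^2 * 18 mod 31 = 1^2 * 18 = 1*18 = 18
  bit 1 = 1: r = r^2 * 18 mod 31 = 18^2 * 18 = 14*18 = 4
  bit 2 = 1: r = r^2 * 18 mod 31 = 4^2 * 18 = 16*18 = 9
  bit 3 = 0: r = r^2 mod 31 = 9^2 = 19
  bit 4 = 0: r = r^2 mod 31 = 19^2 = 20
  -> s = B^a = 20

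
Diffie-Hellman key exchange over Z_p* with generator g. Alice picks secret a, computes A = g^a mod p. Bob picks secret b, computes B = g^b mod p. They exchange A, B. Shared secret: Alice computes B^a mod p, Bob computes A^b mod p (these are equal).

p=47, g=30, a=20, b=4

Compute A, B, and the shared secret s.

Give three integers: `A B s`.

Answer: 32 2 6

Derivation:
A = 30^20 mod 47  (bits of 20 = 10100)
  bit 0 = 1: r = r^2 * 30 mod 47 = 1^2 * 30 = 1*30 = 30
  bit 1 = 0: r = r^2 mod 47 = 30^2 = 7
  bit 2 = 1: r = r^2 * 30 mod 47 = 7^2 * 30 = 2*30 = 13
  bit 3 = 0: r = r^2 mod 47 = 13^2 = 28
  bit 4 = 0: r = r^2 mod 47 = 28^2 = 32
  -> A = 32
B = 30^4 mod 47  (bits of 4 = 100)
  bit 0 = 1: r = r^2 * 30 mod 47 = 1^2 * 30 = 1*30 = 30
  bit 1 = 0: r = r^2 mod 47 = 30^2 = 7
  bit 2 = 0: r = r^2 mod 47 = 7^2 = 2
  -> B = 2
s = B^a = 2^20 mod 47  (bits of 20 = 10100)
  bit 0 = 1: r = r^2 * 2 mod 47 = 1^2 * 2 = 1*2 = 2
  bit 1 = 0: r = r^2 mod 47 = 2^2 = 4
  bit 2 = 1: r = r^2 * 2 mod 47 = 4^2 * 2 = 16*2 = 32
  bit 3 = 0: r = r^2 mod 47 = 32^2 = 37
  bit 4 = 0: r = r^2 mod 47 = 37^2 = 6
  -> s = B^a = 6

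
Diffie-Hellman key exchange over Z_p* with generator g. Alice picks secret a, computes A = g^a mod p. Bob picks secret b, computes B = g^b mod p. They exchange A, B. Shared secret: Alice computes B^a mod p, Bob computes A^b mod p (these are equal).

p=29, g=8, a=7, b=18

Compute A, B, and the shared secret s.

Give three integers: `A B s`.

A = 8^7 mod 29  (bits of 7 = 111)
  bit 0 = 1: r = r^2 * 8 mod 29 = 1^2 * 8 = 1*8 = 8
  bit 1 = 1: r = r^2 * 8 mod 29 = 8^2 * 8 = 6*8 = 19
  bit 2 = 1: r = r^2 * 8 mod 29 = 19^2 * 8 = 13*8 = 17
  -> A = 17
B = 8^18 mod 29  (bits of 18 = 10010)
  bit 0 = 1: r = r^2 * 8 mod 29 = 1^2 * 8 = 1*8 = 8
  bit 1 = 0: r = r^2 mod 29 = 8^2 = 6
  bit 2 = 0: r = r^2 mod 29 = 6^2 = 7
  bit 3 = 1: r = r^2 * 8 mod 29 = 7^2 * 8 = 20*8 = 15
  bit 4 = 0: r = r^2 mod 29 = 15^2 = 22
  -> B = 22
s = B^a = 22^7 mod 29  (bits of 7 = 111)
  bit 0 = 1: r = r^2 * 22 mod 29 = 1^2 * 22 = 1*22 = 22
  bit 1 = 1: r = r^2 * 22 mod 29 = 22^2 * 22 = 20*22 = 5
  bit 2 = 1: r = r^2 * 22 mod 29 = 5^2 * 22 = 25*22 = 28
  -> s = B^a = 28

Answer: 17 22 28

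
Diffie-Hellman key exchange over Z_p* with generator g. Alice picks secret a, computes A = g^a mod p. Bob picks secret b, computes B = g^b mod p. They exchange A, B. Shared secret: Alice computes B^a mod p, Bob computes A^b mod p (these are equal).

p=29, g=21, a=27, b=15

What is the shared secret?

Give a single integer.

A = 21^27 mod 29  (bits of 27 = 11011)
  bit 0 = 1: r = r^2 * 21 mod 29 = 1^2 * 21 = 1*21 = 21
  bit 1 = 1: r = r^2 * 21 mod 29 = 21^2 * 21 = 6*21 = 10
  bit 2 = 0: r = r^2 mod 29 = 10^2 = 13
  bit 3 = 1: r = r^2 * 21 mod 29 = 13^2 * 21 = 24*21 = 11
  bit 4 = 1: r = r^2 * 21 mod 29 = 11^2 * 21 = 5*21 = 18
  -> A = 18
B = 21^15 mod 29  (bits of 15 = 1111)
  bit 0 = 1: r = r^2 * 21 mod 29 = 1^2 * 21 = 1*21 = 21
  bit 1 = 1: r = r^2 * 21 mod 29 = 21^2 * 21 = 6*21 = 10
  bit 2 = 1: r = r^2 * 21 mod 29 = 10^2 * 21 = 13*21 = 12
  bit 3 = 1: r = r^2 * 21 mod 29 = 12^2 * 21 = 28*21 = 8
  -> B = 8
s = B^a = 8^27 mod 29  (bits of 27 = 11011)
  bit 0 = 1: r = r^2 * 8 mod 29 = 1^2 * 8 = 1*8 = 8
  bit 1 = 1: r = r^2 * 8 mod 29 = 8^2 * 8 = 6*8 = 19
  bit 2 = 0: r = r^2 mod 29 = 19^2 = 13
  bit 3 = 1: r = r^2 * 8 mod 29 = 13^2 * 8 = 24*8 = 18
  bit 4 = 1: r = r^2 * 8 mod 29 = 18^2 * 8 = 5*8 = 11
  -> s = B^a = 11

Answer: 11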